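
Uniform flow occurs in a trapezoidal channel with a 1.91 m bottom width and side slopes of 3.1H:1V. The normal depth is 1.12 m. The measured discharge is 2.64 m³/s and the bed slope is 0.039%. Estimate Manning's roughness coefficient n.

n = 0.034

With bottom width b = 1.91 m and side slope z = 3.1: A = (b + zy)y = (1.91 + 3.1×1.12)×1.12 = 6.028 m²; P = b + 2y√(1+z²) = 1.91 + 2×1.12×3.257 = 9.206 m.
Hydraulic radius R = A/P = 6.028/9.206 = 0.6547 m.
Rearranging Manning's equation: n = (1/Q) A R^(2/3) S^(1/2) = (1/2.64) × 6.028 × 0.6547^(2/3) × √0.00039 = 0.034.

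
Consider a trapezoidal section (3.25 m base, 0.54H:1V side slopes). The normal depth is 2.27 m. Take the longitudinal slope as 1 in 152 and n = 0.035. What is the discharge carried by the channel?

With bottom width b = 3.25 m and side slope z = 0.54: A = (b + zy)y = (3.25 + 0.54×2.27)×2.27 = 10.16 m²; P = b + 2y√(1+z²) = 3.25 + 2×2.27×1.136 = 8.41 m.
Hydraulic radius R = A/P = 10.16/8.41 = 1.208 m.
Manning's equation: Q = (1/n) A R^(2/3) S^(1/2) = (1/0.035) × 10.16 × 1.208^(2/3) × 0.006579^(1/2) = 26.7 m³/s.

Q = 26.7 m³/s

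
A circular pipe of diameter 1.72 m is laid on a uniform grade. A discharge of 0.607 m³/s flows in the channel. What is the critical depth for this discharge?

At critical depth, Q² T / (g A³) = 1, i.e. A³/T = Q²/g = 0.607²/9.81 = 0.03756.
Trying y = 0.31 m: A³/T = 0.01749 — short.
Trying y = 0.454 m: A³/T = 0.07775 — over.
Trying y = 0.377 m: A³/T = 0.03766 — matches.

y_c = 0.377 m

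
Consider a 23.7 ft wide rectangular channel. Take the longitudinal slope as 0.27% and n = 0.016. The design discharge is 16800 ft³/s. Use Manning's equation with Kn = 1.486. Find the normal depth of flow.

Manning's equation rearranged: A R^(2/3) = nQ / (1.486·√S) = 0.016 × 16800 / (1.486 × √0.0027) = 3481.
Try y = 29.1 ft: A R^(2/3) = 2855 — too small.
Try y = 39.6 ft: A R^(2/3) = 4097 — too large.
Try y = 34.4 ft: A R^(2/3) = 3479 — ≈ 3481.

y_n = 34.4 ft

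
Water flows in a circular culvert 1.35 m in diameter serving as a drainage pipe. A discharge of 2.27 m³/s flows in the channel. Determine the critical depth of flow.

At critical depth, Q² T / (g A³) = 1, i.e. A³/T = Q²/g = 2.27²/9.81 = 0.5253.
Try y = 0.999 m: A³/T = 1.237 — too large.
Try y = 0.706 m: A³/T = 0.3223 — too small.
Try y = 0.802 m: A³/T = 0.5248 — close enough.

y_c = 0.802 m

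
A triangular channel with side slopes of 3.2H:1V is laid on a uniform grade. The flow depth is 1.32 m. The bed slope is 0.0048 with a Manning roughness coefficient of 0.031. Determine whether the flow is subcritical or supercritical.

For a triangular section with side slope z = 3.2: A = zy² = 3.2×1.32² = 5.576 m²; P = 2y√(1+z²) = 2×1.32×3.353 = 8.851 m.
Hydraulic radius R = A/P = 5.576/8.851 = 0.63 m.
V = (1/n) R^(2/3) √S = (1/0.031) × 0.63^(2/3) × √0.0048 = 1.642 m/s. Hydraulic depth D_h = A/T = 5.576/8.448 = 0.66 m.
Froude number Fr = V/√(g·D_h) = 1.642/√(9.81×0.66) = 0.645, which is less than 1, so the flow is subcritical.

subcritical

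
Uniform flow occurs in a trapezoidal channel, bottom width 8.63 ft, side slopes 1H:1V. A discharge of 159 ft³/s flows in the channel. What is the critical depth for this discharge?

y_c = 2.02 ft

At critical depth, Q² T / (g A³) = 1, i.e. A³/T = Q²/g = 159²/32.2 = 785.1.
Trying y = 2.39 ft: A³/T = 1362 — high.
Trying y = 1.59 ft: A³/T = 363.3 — low.
Trying y = 2.02 ft: A³/T = 785.8 — ≈ 785.1.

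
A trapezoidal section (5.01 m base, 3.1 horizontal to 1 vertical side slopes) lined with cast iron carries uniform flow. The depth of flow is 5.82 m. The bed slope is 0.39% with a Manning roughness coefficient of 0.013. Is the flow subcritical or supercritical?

With bottom width b = 5.01 m and side slope z = 3.1: A = (b + zy)y = (5.01 + 3.1×5.82)×5.82 = 134.2 m²; P = b + 2y√(1+z²) = 5.01 + 2×5.82×3.257 = 42.92 m.
Hydraulic radius R = A/P = 134.2/42.92 = 3.126 m.
V = (1/n) R^(2/3) √S = (1/0.013) × 3.126^(2/3) × √0.0039 = 10.27 m/s. Hydraulic depth D_h = A/T = 134.2/41.09 = 3.265 m.
Froude number Fr = V/√(g·D_h) = 10.27/√(9.81×3.265) = 1.81, which is greater than 1, so the flow is supercritical.

supercritical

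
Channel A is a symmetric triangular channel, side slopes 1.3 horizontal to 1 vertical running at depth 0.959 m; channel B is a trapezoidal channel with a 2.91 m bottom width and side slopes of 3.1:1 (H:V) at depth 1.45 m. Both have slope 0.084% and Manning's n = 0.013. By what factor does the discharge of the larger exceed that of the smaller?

15.6

Channel A: For a triangular section with side slope z = 1.3: A = zy² = 1.3×0.959² = 1.196 m²; P = 2y√(1+z²) = 2×0.959×1.64 = 3.146 m. Hydraulic radius R = A/P = 1.196/3.146 = 0.3801 m. Q_A = (1/0.013)·1.196·0.3801^(2/3)·√0.00084 = 1.399 m³/s.
Channel B: With bottom width b = 2.91 m and side slope z = 3.1: A = (b + zy)y = (2.91 + 3.1×1.45)×1.45 = 10.74 m²; P = b + 2y√(1+z²) = 2.91 + 2×1.45×3.257 = 12.36 m. Hydraulic radius R = A/P = 10.74/12.36 = 0.869 m. Q_B = (1/0.013)·10.74·0.869^(2/3)·√0.00084 = 21.8 m³/s.
The larger discharge is 21.8 m³/s and the smaller is 1.399 m³/s; the ratio is 15.6.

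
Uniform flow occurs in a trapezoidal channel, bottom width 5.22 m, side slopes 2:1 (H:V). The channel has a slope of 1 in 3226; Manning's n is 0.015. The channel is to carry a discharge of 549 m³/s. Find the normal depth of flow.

Manning's equation rearranged: A R^(2/3) = nQ / (1·√S) = 0.015 × 549 / (√0.00031) = 467.7.
Trying y = 8.9 m: A R^(2/3) = 562.6 — high.
Trying y = 6.27 m: A R^(2/3) = 249.2 — low.
Trying y = 8.23 m: A R^(2/3) = 467.8 — matches.

y_n = 8.23 m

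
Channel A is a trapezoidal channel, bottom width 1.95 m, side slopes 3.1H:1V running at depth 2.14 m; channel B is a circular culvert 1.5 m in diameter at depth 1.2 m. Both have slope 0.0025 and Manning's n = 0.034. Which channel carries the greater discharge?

Channel A: With bottom width b = 1.95 m and side slope z = 3.1: A = (b + zy)y = (1.95 + 3.1×2.14)×2.14 = 18.37 m²; P = b + 2y√(1+z²) = 1.95 + 2×2.14×3.257 = 15.89 m. Hydraulic radius R = A/P = 18.37/15.89 = 1.156 m. Q_A = (1/0.034)·18.37·1.156^(2/3)·√0.0025 = 29.75 m³/s.
Channel B: For a circular section of diameter D = 1.5 m at depth y = 1.2 m, the central angle is θ = 2 arccos(1 − 2y/D) = 4.429 rad. Then A = (D²/8)(θ − sin θ) = 1.516 m² and P = Dθ/2 = 3.321 m. Hydraulic radius R = A/P = 1.516/3.321 = 0.4563 m. Q_B = (1/0.034)·1.516·0.4563^(2/3)·√0.0025 = 1.321 m³/s.
Q_A = 29.75 m³/s vs Q_B = 1.321 m³/s, so channel A carries more.

channel A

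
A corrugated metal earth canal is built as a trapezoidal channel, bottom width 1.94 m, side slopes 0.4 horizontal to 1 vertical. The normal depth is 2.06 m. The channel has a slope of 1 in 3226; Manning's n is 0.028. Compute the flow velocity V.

V = 0.583 m/s

With bottom width b = 1.94 m and side slope z = 0.4: A = (b + zy)y = (1.94 + 0.4×2.06)×2.06 = 5.694 m²; P = b + 2y√(1+z²) = 1.94 + 2×2.06×1.077 = 6.377 m.
Hydraulic radius R = A/P = 5.694/6.377 = 0.8928 m.
From Manning's equation, V = (1/n) R^(2/3) S^(1/2) = (1/0.028) × 0.8928^(2/3) × 0.00031^(1/2) = 0.583 m/s.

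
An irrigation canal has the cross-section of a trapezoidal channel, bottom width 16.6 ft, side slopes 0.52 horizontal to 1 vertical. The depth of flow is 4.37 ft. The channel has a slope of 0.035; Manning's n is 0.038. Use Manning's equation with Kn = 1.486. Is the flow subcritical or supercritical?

supercritical

With bottom width b = 16.6 ft and side slope z = 0.52: A = (b + zy)y = (16.6 + 0.52×4.37)×4.37 = 82.47 ft²; P = b + 2y√(1+z²) = 16.6 + 2×4.37×1.127 = 26.45 ft.
Hydraulic radius R = A/P = 82.47/26.45 = 3.118 ft.
V = (1.486/n) R^(2/3) √S = (1.486/0.038) × 3.118^(2/3) × √0.035 = 15.61 ft/s. Hydraulic depth D_h = A/T = 82.47/21.14 = 3.9 ft.
Froude number Fr = V/√(g·D_h) = 15.61/√(32.2×3.9) = 1.39, which is greater than 1, so the flow is supercritical.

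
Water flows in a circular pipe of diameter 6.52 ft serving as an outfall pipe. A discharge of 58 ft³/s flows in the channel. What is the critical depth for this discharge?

y_c = 1.98 ft

At critical depth, Q² T / (g A³) = 1, i.e. A³/T = Q²/g = 58²/32.2 = 104.5.
Try y = 1.48 ft: A³/T = 33.79 — too small.
Try y = 2.19 ft: A³/T = 154.9 — too large.
Try y = 1.98 ft: A³/T = 104.9 — matches.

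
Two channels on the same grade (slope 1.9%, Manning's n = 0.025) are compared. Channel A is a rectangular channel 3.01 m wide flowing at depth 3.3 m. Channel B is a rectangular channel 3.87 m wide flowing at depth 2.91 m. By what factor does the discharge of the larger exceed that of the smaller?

Channel A: Flow area A = b·y = 3.01 × 3.3 = 9.933 m². Wetted perimeter P = b + 2y = 3.01 + 2×3.3 = 9.61 m. Hydraulic radius R = A/P = 9.933/9.61 = 1.034 m. Q_A = (1/0.025)·9.933·1.034^(2/3)·√0.019 = 55.99 m³/s.
Channel B: Flow area A = b·y = 3.87 × 2.91 = 11.26 m². Wetted perimeter P = b + 2y = 3.87 + 2×2.91 = 9.69 m. Hydraulic radius R = A/P = 11.26/9.69 = 1.162 m. Q_B = (1/0.025)·11.26·1.162^(2/3)·√0.019 = 68.64 m³/s.
The larger discharge is 68.64 m³/s and the smaller is 55.99 m³/s; the ratio is 1.23.

1.23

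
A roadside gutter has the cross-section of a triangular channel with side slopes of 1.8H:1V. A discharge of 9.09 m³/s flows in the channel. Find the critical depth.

At critical depth, Q² T / (g A³) = 1, i.e. A³/T = Q²/g = 9.09²/9.81 = 8.423.
Trying y = 1.77 m: A³/T = 28.14 — over.
Trying y = 1.39 m: A³/T = 8.406 — matches.

y_c = 1.39 m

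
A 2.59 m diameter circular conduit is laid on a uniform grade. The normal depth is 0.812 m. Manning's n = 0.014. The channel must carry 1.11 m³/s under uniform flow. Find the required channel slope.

For a circular section of diameter D = 2.59 m at depth y = 0.812 m, the central angle is θ = 2 arccos(1 − 2y/D) = 2.377 rad. Then A = (D²/8)(θ − sin θ) = 1.413 m² and P = Dθ/2 = 3.078 m.
Hydraulic radius R = A/P = 1.413/3.078 = 0.459 m.
From Manning's equation, S = [nQ / (1 A R^(2/3))]² = [0.014 × 1.11 / (1 × 1.413 × 0.459^(2/3))]² = 0.000342.

S = 0.000342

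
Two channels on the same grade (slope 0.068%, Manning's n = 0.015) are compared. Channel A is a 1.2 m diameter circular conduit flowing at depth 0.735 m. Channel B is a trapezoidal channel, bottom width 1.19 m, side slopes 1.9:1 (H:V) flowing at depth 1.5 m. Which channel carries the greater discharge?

Channel A: For a circular section of diameter D = 1.2 m at depth y = 0.735 m, the central angle is θ = 2 arccos(1 − 2y/D) = 3.595 rad. Then A = (D²/8)(θ − sin θ) = 0.7261 m² and P = Dθ/2 = 2.157 m. Hydraulic radius R = A/P = 0.7261/2.157 = 0.3366 m. Q_A = (1/0.015)·0.7261·0.3366^(2/3)·√0.00068 = 0.6108 m³/s.
Channel B: With bottom width b = 1.19 m and side slope z = 1.9: A = (b + zy)y = (1.19 + 1.9×1.5)×1.5 = 6.06 m²; P = b + 2y√(1+z²) = 1.19 + 2×1.5×2.147 = 7.631 m. Hydraulic radius R = A/P = 6.06/7.631 = 0.7941 m. Q_B = (1/0.015)·6.06·0.7941^(2/3)·√0.00068 = 9.034 m³/s.
Q_A = 0.6108 m³/s vs Q_B = 9.034 m³/s, so channel B carries more.

channel B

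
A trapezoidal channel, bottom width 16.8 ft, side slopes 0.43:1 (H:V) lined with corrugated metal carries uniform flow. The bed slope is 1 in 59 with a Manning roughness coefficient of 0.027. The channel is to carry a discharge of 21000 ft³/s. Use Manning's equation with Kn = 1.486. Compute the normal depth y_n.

y_n = 24.1 ft

Manning's equation rearranged: A R^(2/3) = nQ / (1.486·√S) = 0.027 × 21000 / (1.486 × √0.01695) = 2931.
At y = 20.8 ft: A R^(2/3) = 2252 — short.
At y = 24.1 ft: A R^(2/3) = 2926 — matches.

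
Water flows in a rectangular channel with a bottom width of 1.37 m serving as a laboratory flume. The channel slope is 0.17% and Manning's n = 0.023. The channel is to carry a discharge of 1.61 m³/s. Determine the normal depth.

Manning's equation rearranged: A R^(2/3) = nQ / (1·√S) = 0.023 × 1.61 / (√0.0017) = 0.8981.
Try y = 0.865 m: A R^(2/3) = 0.6242 — short.
Try y = 1.33 m: A R^(2/3) = 1.073 — over.
Try y = 1.15 m: A R^(2/3) = 0.8966 — matches.

y_n = 1.15 m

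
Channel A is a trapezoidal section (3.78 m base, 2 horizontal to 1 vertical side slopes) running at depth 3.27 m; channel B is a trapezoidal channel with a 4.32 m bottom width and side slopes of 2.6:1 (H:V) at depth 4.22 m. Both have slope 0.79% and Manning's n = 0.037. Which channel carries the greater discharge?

channel B

Channel A: With bottom width b = 3.78 m and side slope z = 2: A = (b + zy)y = (3.78 + 2×3.27)×3.27 = 33.75 m²; P = b + 2y√(1+z²) = 3.78 + 2×3.27×2.236 = 18.4 m. Hydraulic radius R = A/P = 33.75/18.4 = 1.834 m. Q_A = (1/0.037)·33.75·1.834^(2/3)·√0.0079 = 121.4 m³/s.
Channel B: With bottom width b = 4.32 m and side slope z = 2.6: A = (b + zy)y = (4.32 + 2.6×4.22)×4.22 = 64.53 m²; P = b + 2y√(1+z²) = 4.32 + 2×4.22×2.786 = 27.83 m. Hydraulic radius R = A/P = 64.53/27.83 = 2.319 m. Q_B = (1/0.037)·64.53·2.319^(2/3)·√0.0079 = 271.6 m³/s.
Q_A = 121.4 m³/s vs Q_B = 271.6 m³/s, so channel B carries more.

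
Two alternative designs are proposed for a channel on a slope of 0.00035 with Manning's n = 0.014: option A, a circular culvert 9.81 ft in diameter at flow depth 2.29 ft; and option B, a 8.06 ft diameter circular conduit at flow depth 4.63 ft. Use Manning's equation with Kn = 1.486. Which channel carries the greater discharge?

channel B

Channel A: For a circular section of diameter D = 9.81 ft at depth y = 2.29 ft, the central angle is θ = 2 arccos(1 − 2y/D) = 2.017 rad. Then A = (D²/8)(θ − sin θ) = 13.41 ft² and P = Dθ/2 = 9.893 ft. Hydraulic radius R = A/P = 13.41/9.893 = 1.356 ft. Q_A = (1.486/0.014)·13.41·1.356^(2/3)·√0.00035 = 32.62 ft³/s.
Channel B: For a circular section of diameter D = 8.06 ft at depth y = 4.63 ft, the central angle is θ = 2 arccos(1 − 2y/D) = 3.44 rad. Then A = (D²/8)(θ − sin θ) = 30.33 ft² and P = Dθ/2 = 13.87 ft. Hydraulic radius R = A/P = 30.33/13.87 = 2.187 ft. Q_B = (1.486/0.014)·30.33·2.187^(2/3)·√0.00035 = 101.5 ft³/s.
Q_A = 32.62 ft³/s vs Q_B = 101.5 ft³/s, so channel B carries more.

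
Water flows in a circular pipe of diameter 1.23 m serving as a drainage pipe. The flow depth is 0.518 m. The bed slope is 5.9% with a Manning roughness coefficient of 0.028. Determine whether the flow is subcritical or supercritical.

supercritical

For a circular section of diameter D = 1.23 m at depth y = 0.518 m, the central angle is θ = 2 arccos(1 − 2y/D) = 2.825 rad. Then A = (D²/8)(θ − sin θ) = 0.4753 m² and P = Dθ/2 = 1.737 m.
Hydraulic radius R = A/P = 0.4753/1.737 = 0.2736 m.
V = (1/n) R^(2/3) √S = (1/0.028) × 0.2736^(2/3) × √0.059 = 3.656 m/s. Hydraulic depth D_h = A/T = 0.4753/1.215 = 0.3913 m.
Froude number Fr = V/√(g·D_h) = 3.656/√(9.81×0.3913) = 1.87, which is greater than 1, so the flow is supercritical.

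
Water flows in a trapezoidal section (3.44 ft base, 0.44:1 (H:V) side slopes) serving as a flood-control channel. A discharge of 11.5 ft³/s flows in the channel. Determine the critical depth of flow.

y_c = 0.682 ft

At critical depth, Q² T / (g A³) = 1, i.e. A³/T = Q²/g = 11.5²/32.2 = 4.107.
At y = 0.856 ft: A³/T = 8.316 — over.
At y = 0.52 ft: A³/T = 1.781 — short.
At y = 0.682 ft: A³/T = 4.108 — ≈ 4.107.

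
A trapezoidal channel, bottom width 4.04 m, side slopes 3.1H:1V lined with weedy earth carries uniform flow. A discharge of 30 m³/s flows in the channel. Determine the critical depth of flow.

y_c = 1.29 m

At critical depth, Q² T / (g A³) = 1, i.e. A³/T = Q²/g = 30²/9.81 = 91.74.
Try y = 1.42 m: A³/T = 134.1 — over.
Try y = 1.03 m: A³/T = 39.66 — short.
Try y = 1.29 m: A³/T = 92.64 — close enough.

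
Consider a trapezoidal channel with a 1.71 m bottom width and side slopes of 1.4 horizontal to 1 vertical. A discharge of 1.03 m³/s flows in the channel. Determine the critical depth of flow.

y_c = 0.305 m

At critical depth, Q² T / (g A³) = 1, i.e. A³/T = Q²/g = 1.03²/9.81 = 0.1081.
Try y = 0.257 m: A³/T = 0.06195 — short.
Try y = 0.38 m: A³/T = 0.2229 — over.
Try y = 0.305 m: A³/T = 0.108 — close enough.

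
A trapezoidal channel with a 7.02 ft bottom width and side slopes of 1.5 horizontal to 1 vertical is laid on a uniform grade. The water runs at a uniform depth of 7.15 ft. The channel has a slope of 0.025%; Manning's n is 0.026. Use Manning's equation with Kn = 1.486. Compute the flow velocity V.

V = 2.23 ft/s

With bottom width b = 7.02 ft and side slope z = 1.5: A = (b + zy)y = (7.02 + 1.5×7.15)×7.15 = 126.9 ft²; P = b + 2y√(1+z²) = 7.02 + 2×7.15×1.803 = 32.8 ft.
Hydraulic radius R = A/P = 126.9/32.8 = 3.868 ft.
From Manning's equation, V = (1.486/n) R^(2/3) S^(1/2) = (1.486/0.026) × 3.868^(2/3) × 0.00025^(1/2) = 2.23 ft/s.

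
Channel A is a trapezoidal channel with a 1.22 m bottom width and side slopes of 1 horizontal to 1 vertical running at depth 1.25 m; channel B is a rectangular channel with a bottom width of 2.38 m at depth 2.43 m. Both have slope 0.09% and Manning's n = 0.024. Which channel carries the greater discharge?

channel B

Channel A: With bottom width b = 1.22 m and side slope z = 1: A = (b + zy)y = (1.22 + 1×1.25)×1.25 = 3.087 m²; P = b + 2y√(1+z²) = 1.22 + 2×1.25×1.414 = 4.756 m. Hydraulic radius R = A/P = 3.087/4.756 = 0.6492 m. Q_A = (1/0.024)·3.087·0.6492^(2/3)·√0.0009 = 2.894 m³/s.
Channel B: Flow area A = b·y = 2.38 × 2.43 = 5.783 m². Wetted perimeter P = b + 2y = 2.38 + 2×2.43 = 7.24 m. Hydraulic radius R = A/P = 5.783/7.24 = 0.7988 m. Q_B = (1/0.024)·5.783·0.7988^(2/3)·√0.0009 = 6.224 m³/s.
Q_A = 2.894 m³/s vs Q_B = 6.224 m³/s, so channel B carries more.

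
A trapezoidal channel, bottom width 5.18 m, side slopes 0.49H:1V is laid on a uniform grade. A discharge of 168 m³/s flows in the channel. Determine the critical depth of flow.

At critical depth, Q² T / (g A³) = 1, i.e. A³/T = Q²/g = 168²/9.81 = 2877.
Trying y = 4.82 m: A³/T = 4850 — high.
Trying y = 3.56 m: A³/T = 1728 — low.
Trying y = 4.14 m: A³/T = 2877 — ≈ 2877.

y_c = 4.14 m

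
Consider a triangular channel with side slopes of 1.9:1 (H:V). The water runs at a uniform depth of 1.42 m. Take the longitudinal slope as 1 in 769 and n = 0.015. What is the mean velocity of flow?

For a triangular section with side slope z = 1.9: A = zy² = 1.9×1.42² = 3.831 m²; P = 2y√(1+z²) = 2×1.42×2.147 = 6.098 m.
Hydraulic radius R = A/P = 3.831/6.098 = 0.6283 m.
From Manning's equation, V = (1/n) R^(2/3) S^(1/2) = (1/0.015) × 0.6283^(2/3) × 0.0013^(1/2) = 1.76 m/s.

V = 1.76 m/s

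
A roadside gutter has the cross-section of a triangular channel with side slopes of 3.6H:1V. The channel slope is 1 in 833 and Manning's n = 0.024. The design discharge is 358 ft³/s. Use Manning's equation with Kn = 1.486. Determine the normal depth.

y_n = 5.06 ft

Manning's equation rearranged: A R^(2/3) = nQ / (1.486·√S) = 0.024 × 358 / (1.486 × √0.0012) = 166.9.
Trying y = 6.01 ft: A R^(2/3) = 264.2 — too large.
Trying y = 4.16 ft: A R^(2/3) = 99.03 — too small.
Trying y = 5.06 ft: A R^(2/3) = 167 — matches.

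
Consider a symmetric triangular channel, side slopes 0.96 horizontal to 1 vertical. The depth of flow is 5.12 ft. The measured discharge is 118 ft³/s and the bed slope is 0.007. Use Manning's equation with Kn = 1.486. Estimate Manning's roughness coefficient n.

n = 0.0388

For a triangular section with side slope z = 0.96: A = zy² = 0.96×5.12² = 25.17 ft²; P = 2y√(1+z²) = 2×5.12×1.386 = 14.19 ft.
Hydraulic radius R = A/P = 25.17/14.19 = 1.773 ft.
Rearranging Manning's equation: n = (1.486/Q) A R^(2/3) S^(1/2) = (1.486/118) × 25.17 × 1.773^(2/3) × √0.007 = 0.0388.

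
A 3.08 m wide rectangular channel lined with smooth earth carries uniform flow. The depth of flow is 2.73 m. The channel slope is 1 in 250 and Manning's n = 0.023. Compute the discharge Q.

Flow area A = b·y = 3.08 × 2.73 = 8.408 m². Wetted perimeter P = b + 2y = 3.08 + 2×2.73 = 8.54 m.
Hydraulic radius R = A/P = 8.408/8.54 = 0.9846 m.
Manning's equation: Q = (1/n) A R^(2/3) S^(1/2) = (1/0.023) × 8.408 × 0.9846^(2/3) × 0.004^(1/2) = 22.9 m³/s.

Q = 22.9 m³/s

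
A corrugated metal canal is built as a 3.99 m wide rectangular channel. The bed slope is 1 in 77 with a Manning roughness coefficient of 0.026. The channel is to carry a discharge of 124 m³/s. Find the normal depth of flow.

y_n = 5.5 m

Manning's equation rearranged: A R^(2/3) = nQ / (1·√S) = 0.026 × 124 / (√0.01299) = 28.29.
Trying y = 6.16 m: A R^(2/3) = 32.31 — over.
Trying y = 5.5 m: A R^(2/3) = 28.29 — ≈ 28.29.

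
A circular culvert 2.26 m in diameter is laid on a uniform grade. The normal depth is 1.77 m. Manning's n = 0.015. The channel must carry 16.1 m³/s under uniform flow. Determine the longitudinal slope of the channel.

For a circular section of diameter D = 2.26 m at depth y = 1.77 m, the central angle is θ = 2 arccos(1 − 2y/D) = 4.346 rad. Then A = (D²/8)(θ − sin θ) = 3.371 m² and P = Dθ/2 = 4.911 m.
Hydraulic radius R = A/P = 3.371/4.911 = 0.6864 m.
From Manning's equation, S = [nQ / (1 A R^(2/3))]² = [0.015 × 16.1 / (1 × 3.371 × 0.6864^(2/3))]² = 0.00848.

S = 0.00848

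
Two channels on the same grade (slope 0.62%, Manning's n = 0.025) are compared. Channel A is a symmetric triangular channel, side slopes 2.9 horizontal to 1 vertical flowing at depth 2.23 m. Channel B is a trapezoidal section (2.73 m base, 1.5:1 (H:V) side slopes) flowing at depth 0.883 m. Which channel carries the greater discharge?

channel A

Channel A: For a triangular section with side slope z = 2.9: A = zy² = 2.9×2.23² = 14.42 m²; P = 2y√(1+z²) = 2×2.23×3.068 = 13.68 m. Hydraulic radius R = A/P = 14.42/13.68 = 1.054 m. Q_A = (1/0.025)·14.42·1.054^(2/3)·√0.0062 = 47.05 m³/s.
Channel B: With bottom width b = 2.73 m and side slope z = 1.5: A = (b + zy)y = (2.73 + 1.5×0.883)×0.883 = 3.58 m²; P = b + 2y√(1+z²) = 2.73 + 2×0.883×1.803 = 5.914 m. Hydraulic radius R = A/P = 3.58/5.914 = 0.6054 m. Q_B = (1/0.025)·3.58·0.6054^(2/3)·√0.0062 = 8.069 m³/s.
Q_A = 47.05 m³/s vs Q_B = 8.069 m³/s, so channel A carries more.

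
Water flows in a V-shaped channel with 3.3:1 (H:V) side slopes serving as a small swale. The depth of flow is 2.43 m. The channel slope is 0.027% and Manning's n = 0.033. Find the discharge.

Q = 10.7 m³/s

For a triangular section with side slope z = 3.3: A = zy² = 3.3×2.43² = 19.49 m²; P = 2y√(1+z²) = 2×2.43×3.448 = 16.76 m.
Hydraulic radius R = A/P = 19.49/16.76 = 1.163 m.
Manning's equation: Q = (1/n) A R^(2/3) S^(1/2) = (1/0.033) × 19.49 × 1.163^(2/3) × 0.00027^(1/2) = 10.7 m³/s.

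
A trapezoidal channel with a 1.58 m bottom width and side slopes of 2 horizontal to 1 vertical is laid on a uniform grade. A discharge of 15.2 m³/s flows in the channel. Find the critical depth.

At critical depth, Q² T / (g A³) = 1, i.e. A³/T = Q²/g = 15.2²/9.81 = 23.55.
Trying y = 1.65 m: A³/T = 63.82 — high.
Trying y = 1.07 m: A³/T = 10.76 — low.
Trying y = 1.3 m: A³/T = 23.67 — close enough.

y_c = 1.3 m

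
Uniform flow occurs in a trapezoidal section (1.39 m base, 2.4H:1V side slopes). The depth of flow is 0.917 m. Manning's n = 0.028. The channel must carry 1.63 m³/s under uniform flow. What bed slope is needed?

With bottom width b = 1.39 m and side slope z = 2.4: A = (b + zy)y = (1.39 + 2.4×0.917)×0.917 = 3.293 m²; P = b + 2y√(1+z²) = 1.39 + 2×0.917×2.6 = 6.158 m.
Hydraulic radius R = A/P = 3.293/6.158 = 0.5347 m.
From Manning's equation, S = [nQ / (1 A R^(2/3))]² = [0.028 × 1.63 / (1 × 3.293 × 0.5347^(2/3))]² = 0.000443.

S = 0.000443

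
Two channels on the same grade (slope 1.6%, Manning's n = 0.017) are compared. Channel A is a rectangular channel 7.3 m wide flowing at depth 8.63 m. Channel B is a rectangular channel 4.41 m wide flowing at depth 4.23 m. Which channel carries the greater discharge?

channel A

Channel A: Flow area A = b·y = 7.3 × 8.63 = 63 m². Wetted perimeter P = b + 2y = 7.3 + 2×8.63 = 24.56 m. Hydraulic radius R = A/P = 63/24.56 = 2.565 m. Q_A = (1/0.017)·63·2.565^(2/3)·√0.016 = 878.4 m³/s.
Channel B: Flow area A = b·y = 4.41 × 4.23 = 18.65 m². Wetted perimeter P = b + 2y = 4.41 + 2×4.23 = 12.87 m. Hydraulic radius R = A/P = 18.65/12.87 = 1.449 m. Q_B = (1/0.017)·18.65·1.449^(2/3)·√0.016 = 177.8 m³/s.
Q_A = 878.4 m³/s vs Q_B = 177.8 m³/s, so channel A carries more.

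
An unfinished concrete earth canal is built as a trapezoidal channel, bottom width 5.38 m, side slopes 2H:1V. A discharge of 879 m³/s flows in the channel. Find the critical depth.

y_c = 7.08 m

At critical depth, Q² T / (g A³) = 1, i.e. A³/T = Q²/g = 879²/9.81 = 78760.
Try y = 8.56 m: A³/T = 180300 — over.
Try y = 6.01 m: A³/T = 38870 — short.
Try y = 7.08 m: A³/T = 78570 — close enough.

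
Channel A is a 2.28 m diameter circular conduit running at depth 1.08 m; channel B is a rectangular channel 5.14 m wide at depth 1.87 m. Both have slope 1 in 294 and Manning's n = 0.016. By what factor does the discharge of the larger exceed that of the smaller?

7.92

Channel A: For a circular section of diameter D = 2.28 m at depth y = 1.08 m, the central angle is θ = 2 arccos(1 − 2y/D) = 3.036 rad. Then A = (D²/8)(θ − sin θ) = 1.905 m² and P = Dθ/2 = 3.461 m. Hydraulic radius R = A/P = 1.905/3.461 = 0.5503 m. Q_A = (1/0.016)·1.905·0.5503^(2/3)·√0.003401 = 4.662 m³/s.
Channel B: Flow area A = b·y = 5.14 × 1.87 = 9.612 m². Wetted perimeter P = b + 2y = 5.14 + 2×1.87 = 8.88 m. Hydraulic radius R = A/P = 9.612/8.88 = 1.082 m. Q_B = (1/0.016)·9.612·1.082^(2/3)·√0.003401 = 36.94 m³/s.
The larger discharge is 36.94 m³/s and the smaller is 4.662 m³/s; the ratio is 7.92.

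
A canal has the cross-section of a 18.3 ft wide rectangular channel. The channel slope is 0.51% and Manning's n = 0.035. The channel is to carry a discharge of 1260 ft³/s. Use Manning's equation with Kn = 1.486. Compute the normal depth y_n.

y_n = 8.46 ft

Manning's equation rearranged: A R^(2/3) = nQ / (1.486·√S) = 0.035 × 1260 / (1.486 × √0.0051) = 415.6.
Trying y = 7.45 ft: A R^(2/3) = 349.6 — too small.
Trying y = 9.39 ft: A R^(2/3) = 477.6 — too large.
Trying y = 8.46 ft: A R^(2/3) = 415.4 — matches.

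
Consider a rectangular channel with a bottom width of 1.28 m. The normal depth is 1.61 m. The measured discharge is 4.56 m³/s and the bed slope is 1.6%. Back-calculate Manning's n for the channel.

n = 0.034

Flow area A = b·y = 1.28 × 1.61 = 2.061 m². Wetted perimeter P = b + 2y = 1.28 + 2×1.61 = 4.5 m.
Hydraulic radius R = A/P = 2.061/4.5 = 0.458 m.
Rearranging Manning's equation: n = (1/Q) A R^(2/3) S^(1/2) = (1/4.56) × 2.061 × 0.458^(2/3) × √0.016 = 0.034.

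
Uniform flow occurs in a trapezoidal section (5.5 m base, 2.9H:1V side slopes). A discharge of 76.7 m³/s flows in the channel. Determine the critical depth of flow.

y_c = 1.94 m

At critical depth, Q² T / (g A³) = 1, i.e. A³/T = Q²/g = 76.7²/9.81 = 599.7.
Try y = 2.12 m: A³/T = 846.1 — too large.
Try y = 1.47 m: A³/T = 210.8 — too small.
Try y = 1.94 m: A³/T = 600.3 — matches.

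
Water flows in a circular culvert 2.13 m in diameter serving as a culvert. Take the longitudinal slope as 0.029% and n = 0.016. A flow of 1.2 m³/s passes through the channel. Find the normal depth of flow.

y_n = 1.04 m

Manning's equation rearranged: A R^(2/3) = nQ / (1·√S) = 0.016 × 1.2 / (√0.00029) = 1.127.
Trying y = 1.24 m: A R^(2/3) = 1.501 — high.
Trying y = 0.825 m: A R^(2/3) = 0.7436 — low.
Trying y = 1.04 m: A R^(2/3) = 1.124 — close enough.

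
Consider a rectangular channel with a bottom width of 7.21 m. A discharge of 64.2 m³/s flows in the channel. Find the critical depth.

For a rectangular channel, critical depth y_c = (q²/g)^(1/3) where q = Q/b = 64.2/7.21 = 8.904 m²/s.
So y_c = (8.904²/9.81)^(1/3) = 2.01 m.

y_c = 2.01 m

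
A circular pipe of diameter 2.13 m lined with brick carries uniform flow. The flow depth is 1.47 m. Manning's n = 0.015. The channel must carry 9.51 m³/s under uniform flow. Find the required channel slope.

S = 0.0055

For a circular section of diameter D = 2.13 m at depth y = 1.47 m, the central angle is θ = 2 arccos(1 − 2y/D) = 3.922 rad. Then A = (D²/8)(θ − sin θ) = 2.623 m² and P = Dθ/2 = 4.177 m.
Hydraulic radius R = A/P = 2.623/4.177 = 0.628 m.
From Manning's equation, S = [nQ / (1 A R^(2/3))]² = [0.015 × 9.51 / (1 × 2.623 × 0.628^(2/3))]² = 0.0055.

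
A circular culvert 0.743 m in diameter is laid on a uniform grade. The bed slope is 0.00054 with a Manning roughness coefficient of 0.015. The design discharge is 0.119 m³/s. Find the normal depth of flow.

Manning's equation rearranged: A R^(2/3) = nQ / (1·√S) = 0.015 × 0.119 / (√0.00054) = 0.07681.
At y = 0.337 m: A R^(2/3) = 0.05962 — too small.
At y = 0.497 m: A R^(2/3) = 0.1112 — too large.
At y = 0.391 m: A R^(2/3) = 0.0769 — close enough.

y_n = 0.391 m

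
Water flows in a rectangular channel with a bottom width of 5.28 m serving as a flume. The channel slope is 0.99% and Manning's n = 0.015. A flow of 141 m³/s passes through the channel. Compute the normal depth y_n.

y_n = 3.16 m

Manning's equation rearranged: A R^(2/3) = nQ / (1·√S) = 0.015 × 141 / (√0.0099) = 21.26.
Trying y = 2.56 m: A R^(2/3) = 16.1 — too small.
Trying y = 3.16 m: A R^(2/3) = 21.26 — matches.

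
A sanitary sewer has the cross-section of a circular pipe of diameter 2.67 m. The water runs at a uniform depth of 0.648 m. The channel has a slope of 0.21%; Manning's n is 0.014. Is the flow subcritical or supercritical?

For a circular section of diameter D = 2.67 m at depth y = 0.648 m, the central angle is θ = 2 arccos(1 − 2y/D) = 2.06 rad. Then A = (D²/8)(θ − sin θ) = 1.05 m² and P = Dθ/2 = 2.751 m.
Hydraulic radius R = A/P = 1.05/2.751 = 0.3816 m.
V = (1/n) R^(2/3) √S = (1/0.014) × 0.3816^(2/3) × √0.0021 = 1.722 m/s. Hydraulic depth D_h = A/T = 1.05/2.289 = 0.4585 m.
Froude number Fr = V/√(g·D_h) = 1.722/√(9.81×0.4585) = 0.812, which is less than 1, so the flow is subcritical.

subcritical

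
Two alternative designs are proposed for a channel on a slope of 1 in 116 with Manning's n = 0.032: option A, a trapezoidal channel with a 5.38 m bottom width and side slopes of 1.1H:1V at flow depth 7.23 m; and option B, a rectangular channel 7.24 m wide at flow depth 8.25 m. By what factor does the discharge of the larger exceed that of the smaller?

Channel A: With bottom width b = 5.38 m and side slope z = 1.1: A = (b + zy)y = (5.38 + 1.1×7.23)×7.23 = 96.4 m²; P = b + 2y√(1+z²) = 5.38 + 2×7.23×1.487 = 26.88 m. Hydraulic radius R = A/P = 96.4/26.88 = 3.587 m. Q_A = (1/0.032)·96.4·3.587^(2/3)·√0.008621 = 655.4 m³/s.
Channel B: Flow area A = b·y = 7.24 × 8.25 = 59.73 m². Wetted perimeter P = b + 2y = 7.24 + 2×8.25 = 23.74 m. Hydraulic radius R = A/P = 59.73/23.74 = 2.516 m. Q_B = (1/0.032)·59.73·2.516^(2/3)·√0.008621 = 320.6 m³/s.
The larger discharge is 655.4 m³/s and the smaller is 320.6 m³/s; the ratio is 2.04.

2.04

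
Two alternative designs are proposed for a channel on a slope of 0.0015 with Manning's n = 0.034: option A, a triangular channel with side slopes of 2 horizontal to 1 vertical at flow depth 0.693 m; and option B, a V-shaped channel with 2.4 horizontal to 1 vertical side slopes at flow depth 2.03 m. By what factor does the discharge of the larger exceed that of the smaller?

Channel A: For a triangular section with side slope z = 2: A = zy² = 2×0.693² = 0.9605 m²; P = 2y√(1+z²) = 2×0.693×2.236 = 3.099 m. Hydraulic radius R = A/P = 0.9605/3.099 = 0.3099 m. Q_A = (1/0.034)·0.9605·0.3099^(2/3)·√0.0015 = 0.5011 m³/s.
Channel B: For a triangular section with side slope z = 2.4: A = zy² = 2.4×2.03² = 9.89 m²; P = 2y√(1+z²) = 2×2.03×2.6 = 10.56 m. Hydraulic radius R = A/P = 9.89/10.56 = 0.9369 m. Q_B = (1/0.034)·9.89·0.9369^(2/3)·√0.0015 = 10.79 m³/s.
The larger discharge is 10.79 m³/s and the smaller is 0.5011 m³/s; the ratio is 21.5.

21.5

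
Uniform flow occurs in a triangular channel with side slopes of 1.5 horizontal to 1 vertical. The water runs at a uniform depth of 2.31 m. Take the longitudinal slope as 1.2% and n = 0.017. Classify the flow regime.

supercritical

For a triangular section with side slope z = 1.5: A = zy² = 1.5×2.31² = 8.004 m²; P = 2y√(1+z²) = 2×2.31×1.803 = 8.329 m.
Hydraulic radius R = A/P = 8.004/8.329 = 0.961 m.
V = (1/n) R^(2/3) √S = (1/0.017) × 0.961^(2/3) × √0.012 = 6.275 m/s. Hydraulic depth D_h = A/T = 8.004/6.93 = 1.155 m.
Froude number Fr = V/√(g·D_h) = 6.275/√(9.81×1.155) = 1.86, which is greater than 1, so the flow is supercritical.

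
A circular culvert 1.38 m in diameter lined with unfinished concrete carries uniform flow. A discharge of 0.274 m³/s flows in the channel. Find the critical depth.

At critical depth, Q² T / (g A³) = 1, i.e. A³/T = Q²/g = 0.274²/9.81 = 0.007653.
Trying y = 0.317 m: A³/T = 0.01504 — high.
Trying y = 0.267 m: A³/T = 0.007682 — close enough.

y_c = 0.267 m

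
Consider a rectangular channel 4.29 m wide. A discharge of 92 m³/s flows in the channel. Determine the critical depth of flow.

For a rectangular channel, critical depth y_c = (q²/g)^(1/3) where q = Q/b = 92/4.29 = 21.45 m²/s.
So y_c = (21.45²/9.81)^(1/3) = 3.61 m.

y_c = 3.61 m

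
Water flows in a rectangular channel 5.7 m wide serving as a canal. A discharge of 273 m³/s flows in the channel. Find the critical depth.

y_c = 6.16 m

For a rectangular channel, critical depth y_c = (q²/g)^(1/3) where q = Q/b = 273/5.7 = 47.89 m²/s.
So y_c = (47.89²/9.81)^(1/3) = 6.16 m.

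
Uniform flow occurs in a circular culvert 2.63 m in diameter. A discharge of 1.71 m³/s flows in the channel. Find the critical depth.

y_c = 0.568 m

At critical depth, Q² T / (g A³) = 1, i.e. A³/T = Q²/g = 1.71²/9.81 = 0.2981.
Try y = 0.709 m: A³/T = 0.7054 — over.
Try y = 0.51 m: A³/T = 0.1949 — short.
Try y = 0.568 m: A³/T = 0.2971 — ≈ 0.2981.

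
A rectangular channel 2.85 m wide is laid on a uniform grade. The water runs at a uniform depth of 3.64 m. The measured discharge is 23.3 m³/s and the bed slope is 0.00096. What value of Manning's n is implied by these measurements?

n = 0.014

Flow area A = b·y = 2.85 × 3.64 = 10.37 m². Wetted perimeter P = b + 2y = 2.85 + 2×3.64 = 10.13 m.
Hydraulic radius R = A/P = 10.37/10.13 = 1.024 m.
Rearranging Manning's equation: n = (1/Q) A R^(2/3) S^(1/2) = (1/23.3) × 10.37 × 1.024^(2/3) × √0.00096 = 0.014.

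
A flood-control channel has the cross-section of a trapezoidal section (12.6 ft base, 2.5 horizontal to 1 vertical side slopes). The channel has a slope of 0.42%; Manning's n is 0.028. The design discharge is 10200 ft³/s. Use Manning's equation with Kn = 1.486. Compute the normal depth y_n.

y_n = 14.9 ft

Manning's equation rearranged: A R^(2/3) = nQ / (1.486·√S) = 0.028 × 10200 / (1.486 × √0.0042) = 2966.
At y = 16.2 ft: A R^(2/3) = 3615 — too large.
At y = 10.5 ft: A R^(2/3) = 1332 — too small.
At y = 14.9 ft: A R^(2/3) = 2971 — close enough.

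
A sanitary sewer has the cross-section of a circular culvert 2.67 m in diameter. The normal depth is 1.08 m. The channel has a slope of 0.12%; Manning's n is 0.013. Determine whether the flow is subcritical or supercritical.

subcritical

For a circular section of diameter D = 2.67 m at depth y = 1.08 m, the central angle is θ = 2 arccos(1 − 2y/D) = 2.757 rad. Then A = (D²/8)(θ − sin θ) = 2.123 m² and P = Dθ/2 = 3.681 m.
Hydraulic radius R = A/P = 2.123/3.681 = 0.5767 m.
V = (1/n) R^(2/3) √S = (1/0.013) × 0.5767^(2/3) × √0.0012 = 1.846 m/s. Hydraulic depth D_h = A/T = 2.123/2.621 = 0.81 m.
Froude number Fr = V/√(g·D_h) = 1.846/√(9.81×0.81) = 0.655, which is less than 1, so the flow is subcritical.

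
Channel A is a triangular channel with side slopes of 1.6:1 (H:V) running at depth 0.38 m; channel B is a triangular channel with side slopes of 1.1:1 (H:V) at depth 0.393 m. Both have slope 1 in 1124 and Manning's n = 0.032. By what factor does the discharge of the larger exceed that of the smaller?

1.46

Channel A: For a triangular section with side slope z = 1.6: A = zy² = 1.6×0.38² = 0.231 m²; P = 2y√(1+z²) = 2×0.38×1.887 = 1.434 m. Hydraulic radius R = A/P = 0.231/1.434 = 0.1611 m. Q_A = (1/0.032)·0.231·0.1611^(2/3)·√0.0008897 = 0.06377 m³/s.
Channel B: For a triangular section with side slope z = 1.1: A = zy² = 1.1×0.393² = 0.1699 m²; P = 2y√(1+z²) = 2×0.393×1.487 = 1.168 m. Hydraulic radius R = A/P = 0.1699/1.168 = 0.1454 m. Q_B = (1/0.032)·0.1699·0.1454^(2/3)·√0.0008897 = 0.04379 m³/s.
The larger discharge is 0.06377 m³/s and the smaller is 0.04379 m³/s; the ratio is 1.46.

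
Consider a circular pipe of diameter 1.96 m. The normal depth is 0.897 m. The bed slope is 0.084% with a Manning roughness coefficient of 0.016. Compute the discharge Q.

For a circular section of diameter D = 1.96 m at depth y = 0.897 m, the central angle is θ = 2 arccos(1 − 2y/D) = 2.972 rad. Then A = (D²/8)(θ − sin θ) = 1.346 m² and P = Dθ/2 = 2.913 m.
Hydraulic radius R = A/P = 1.346/2.913 = 0.4622 m.
Manning's equation: Q = (1/n) A R^(2/3) S^(1/2) = (1/0.016) × 1.346 × 0.4622^(2/3) × 0.00084^(1/2) = 1.46 m³/s.

Q = 1.46 m³/s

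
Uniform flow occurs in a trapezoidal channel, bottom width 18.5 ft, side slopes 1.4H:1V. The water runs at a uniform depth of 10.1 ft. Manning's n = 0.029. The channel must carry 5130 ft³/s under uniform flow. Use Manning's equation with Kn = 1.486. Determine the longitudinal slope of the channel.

S = 0.00811

With bottom width b = 18.5 ft and side slope z = 1.4: A = (b + zy)y = (18.5 + 1.4×10.1)×10.1 = 329.7 ft²; P = b + 2y√(1+z²) = 18.5 + 2×10.1×1.72 = 53.25 ft.
Hydraulic radius R = A/P = 329.7/53.25 = 6.19 ft.
From Manning's equation, S = [nQ / (1.486 A R^(2/3))]² = [0.029 × 5130 / (1.486 × 329.7 × 6.19^(2/3))]² = 0.00811.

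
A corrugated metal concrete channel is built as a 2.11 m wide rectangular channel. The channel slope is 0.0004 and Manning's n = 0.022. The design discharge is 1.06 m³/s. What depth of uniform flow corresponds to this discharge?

Manning's equation rearranged: A R^(2/3) = nQ / (1·√S) = 0.022 × 1.06 / (√0.0004) = 1.166.
At y = 1.01 m: A R^(2/3) = 1.371 — high.
At y = 0.896 m: A R^(2/3) = 1.166 — ≈ 1.166.

y_n = 0.896 m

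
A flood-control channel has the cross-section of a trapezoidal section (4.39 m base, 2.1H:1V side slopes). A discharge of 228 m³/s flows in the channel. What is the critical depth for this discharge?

y_c = 3.83 m

At critical depth, Q² T / (g A³) = 1, i.e. A³/T = Q²/g = 228²/9.81 = 5299.
Try y = 4.71 m: A³/T = 12590 — high.
Try y = 3.83 m: A³/T = 5273 — ≈ 5299.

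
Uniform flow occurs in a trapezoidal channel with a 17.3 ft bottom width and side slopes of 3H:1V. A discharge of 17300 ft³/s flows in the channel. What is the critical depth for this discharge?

y_c = 15.7 ft

At critical depth, Q² T / (g A³) = 1, i.e. A³/T = Q²/g = 17300²/32.2 = 9295000.
Trying y = 12.1 ft: A³/T = 3035000 — too small.
Trying y = 19.4 ft: A³/T = 23500000 — too large.
Trying y = 15.7 ft: A³/T = 9270000 — matches.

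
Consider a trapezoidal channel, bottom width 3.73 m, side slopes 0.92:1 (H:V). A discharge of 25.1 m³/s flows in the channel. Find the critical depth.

y_c = 1.47 m

At critical depth, Q² T / (g A³) = 1, i.e. A³/T = Q²/g = 25.1²/9.81 = 64.22.
Try y = 1.02 m: A³/T = 19.26 — too small.
Try y = 1.47 m: A³/T = 64.81 — ≈ 64.22.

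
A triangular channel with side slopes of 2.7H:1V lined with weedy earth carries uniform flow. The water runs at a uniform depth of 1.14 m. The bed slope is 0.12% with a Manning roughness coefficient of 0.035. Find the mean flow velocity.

V = 0.652 m/s

For a triangular section with side slope z = 2.7: A = zy² = 2.7×1.14² = 3.509 m²; P = 2y√(1+z²) = 2×1.14×2.879 = 6.565 m.
Hydraulic radius R = A/P = 3.509/6.565 = 0.5345 m.
From Manning's equation, V = (1/n) R^(2/3) S^(1/2) = (1/0.035) × 0.5345^(2/3) × 0.0012^(1/2) = 0.652 m/s.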